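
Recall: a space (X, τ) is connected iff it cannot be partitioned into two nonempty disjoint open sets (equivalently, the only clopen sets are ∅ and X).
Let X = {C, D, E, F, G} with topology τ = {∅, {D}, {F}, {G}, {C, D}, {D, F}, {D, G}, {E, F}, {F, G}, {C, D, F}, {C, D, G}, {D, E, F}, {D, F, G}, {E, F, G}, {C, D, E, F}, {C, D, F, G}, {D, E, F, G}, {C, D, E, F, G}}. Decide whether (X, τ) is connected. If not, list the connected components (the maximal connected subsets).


(X, τ) is disconnected; components = [{G}, {C, D}, {E, F}].

Find clopen sets (U ∈ τ with X ∖ U ∈ τ):
  U = ∅, X ∖ U = {C, D, E, F, G} — both open, so U is clopen.
  U = {G}, X ∖ U = {C, D, E, F} — both open, so U is clopen.
  U = {C, D}, X ∖ U = {E, F, G} — both open, so U is clopen.
  U = {E, F}, X ∖ U = {C, D, G} — both open, so U is clopen.
  U = {C, D, G}, X ∖ U = {E, F} — both open, so U is clopen.
  U = {E, F, G}, X ∖ U = {C, D} — both open, so U is clopen.
  U = {C, D, E, F}, X ∖ U = {G} — both open, so U is clopen.
  U = {C, D, E, F, G}, X ∖ U = ∅ — both open, so U is clopen.
Nontrivial clopen(s) exist: e.g. {E, F}. So (X, τ) is disconnected.
Compute connected components by grouping points that agree on all clopens:
  component: {G}
  component: {C, D}
  component: {E, F}


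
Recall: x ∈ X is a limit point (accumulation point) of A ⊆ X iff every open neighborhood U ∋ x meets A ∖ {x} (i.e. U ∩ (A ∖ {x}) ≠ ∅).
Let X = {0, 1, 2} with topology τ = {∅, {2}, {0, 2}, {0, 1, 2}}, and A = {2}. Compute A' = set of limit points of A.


A' = {0, 1}

For each x ∈ X, list the open sets U ∈ τ with x ∈ U, then check whether U ∩ (A ∖ {x}) ≠ ∅ for every such U.
  x = 0: opens ∋ x are {0, 2}, {0, 1, 2}; each meets A ∖ {0}, so x IS a limit point.
  x = 1: opens ∋ x are {0, 1, 2}; each meets A ∖ {1}, so x IS a limit point.
  x = 2: open {2} ∋ x has {2} ∩ (A ∖ {2}) = ∅, so x is NOT a limit point.
Collecting: A' = {0, 1}.


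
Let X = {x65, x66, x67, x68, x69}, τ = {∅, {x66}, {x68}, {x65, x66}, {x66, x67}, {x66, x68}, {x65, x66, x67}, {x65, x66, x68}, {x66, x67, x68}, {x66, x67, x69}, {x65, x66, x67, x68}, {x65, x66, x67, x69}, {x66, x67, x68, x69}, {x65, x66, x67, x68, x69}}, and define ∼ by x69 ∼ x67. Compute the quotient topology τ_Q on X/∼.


X/∼ = {[x65], [x66], [x67=x69], [x68]}; |τ_Q| = 10.

Equivalence classes: [x65], [x66], [x67=x69], [x68].
Quotient map π: X → X/∼ sends x65 ↦ [x65], x66 ↦ [x66], x67 ↦ [x67=x69], x68 ↦ [x68], x69 ↦ [x67=x69].
For each subset V ⊆ X/∼, compute π^{-1}(V) ⊆ X and check whether π^{-1}(V) ∈ τ. V is open in τ_Q iff π^{-1}(V) ∈ τ.
  V = {}: π^{-1}(V) = ∅ ∈ τ ✓.
  V = {[x65]}: π^{-1}(V) = {x65} ∉ τ ✗.
  V = {[x66]}: π^{-1}(V) = {x66} ∈ τ ✓.
  V = {[x65], [x66]}: π^{-1}(V) = {x65, x66} ∈ τ ✓.
  V = {[x67=x69]}: π^{-1}(V) = {x67, x69} ∉ τ ✗.
  V = {[x65], [x67=x69]}: π^{-1}(V) = {x65, x67, x69} ∉ τ ✗.
  V = {[x66], [x67=x69]}: π^{-1}(V) = {x66, x67, x69} ∈ τ ✓.
  V = {[x65], [x66], [x67=x69]}: π^{-1}(V) = {x65, x66, x67, x69} ∈ τ ✓.
  V = {[x68]}: π^{-1}(V) = {x68} ∈ τ ✓.
  V = {[x65], [x68]}: π^{-1}(V) = {x65, x68} ∉ τ ✗.
  V = {[x66], [x68]}: π^{-1}(V) = {x66, x68} ∈ τ ✓.
  V = {[x65], [x66], [x68]}: π^{-1}(V) = {x65, x66, x68} ∈ τ ✓.
  V = {[x67=x69], [x68]}: π^{-1}(V) = {x67, x68, x69} ∉ τ ✗.
  V = {[x65], [x67=x69], [x68]}: π^{-1}(V) = {x65, x67, x68, x69} ∉ τ ✗.
  V = {[x66], [x67=x69], [x68]}: π^{-1}(V) = {x66, x67, x68, x69} ∈ τ ✓.
  V = {[x65], [x66], [x67=x69], [x68]}: π^{-1}(V) = {x65, x66, x67, x68, x69} ∈ τ ✓.
Open sets in the quotient: τ_Q = {{}, {[x66]}, {[x65], [x66]}, {[x66], [x67=x69]}, {[x65], [x66], [x67=x69]}, {[x68]}, {[x66], [x68]}, {[x65], [x66], [x68]}, {[x66], [x67=x69], [x68]}, {[x65], [x66], [x67=x69], [x68]}} (10 elements).


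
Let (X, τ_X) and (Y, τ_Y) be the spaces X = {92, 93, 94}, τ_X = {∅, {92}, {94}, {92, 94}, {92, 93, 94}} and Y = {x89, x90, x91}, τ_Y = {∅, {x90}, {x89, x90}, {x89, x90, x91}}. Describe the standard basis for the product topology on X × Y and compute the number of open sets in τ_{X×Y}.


Basis B = {∅ × ∅, {92} × {x90}, {94} × {x90}, {92} × {x89, x90}, {92, 94} × {x90}, {94} × {x89, x90}, {92} × {x89, x90, x91}, {92, 93, 94} × {x90}, {94} × {x89, x90, x91}, {92, 94} × {x89, x90}, {92, 94} × {x89, x90, x91}, {92, 93, 94} × {x89, x90}, {92, 93, 94} × {x89, x90, x91}}; |τ_{X×Y}| = 30.

Enumerate products U × V with U ∈ τ_X, V ∈ τ_Y (deduplicated):
  ∅ × ∅ = {} (∅)
  {92} × {x90} = {(92,x90)}
  {94} × {x90} = {(94,x90)}
  {92} × {x89, x90} = {(92,x89), (92,x90)}
  {92, 94} × {x90} = {(92,x90), (94,x90)}
  {94} × {x89, x90} = {(94,x89), (94,x90)}
  {92} × {x89, x90, x91} = {(92,x89), (92,x90), (92,x91)}
  {92, 93, 94} × {x90} = {(92,x90), (93,x90), (94,x90)}
  {94} × {x89, x90, x91} = {(94,x89), (94,x90), (94,x91)}
  {92, 94} × {x89, x90} = {(92,x89), (92,x90), (94,x89), (94,x90)}
  {92, 94} × {x89, x90, x91} = {(92,x89), (92,x90), (92,x91), (94,x89), (94,x90), (94,x91)}
  {92, 93, 94} × {x89, x90} = {(92,x89), (92,x90), (93,x89), (93,x90), (94,x89), (94,x90)}
  {92, 93, 94} × {x89, x90, x91} = {(92,x89), (92,x90), (92,x91), (93,x89), (93,x90), (93,x91), (94,x89), (94,x90), (94,x91)}
These 13 distinct sets form the basis B.
Close under arbitrary unions to get τ_{X×Y}; counting gives |τ_{X×Y}| = 30.


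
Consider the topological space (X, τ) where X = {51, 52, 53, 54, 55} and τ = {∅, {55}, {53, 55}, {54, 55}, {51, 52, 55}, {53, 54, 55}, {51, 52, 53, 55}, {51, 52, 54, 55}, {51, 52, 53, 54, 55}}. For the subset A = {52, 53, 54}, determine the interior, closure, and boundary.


int(A) = ∅, cl(A) = {51, 52, 53, 54}, ∂A = {51, 52, 53, 54}.

Closed sets in (X, τ) are complements of opens:
  closed(X, τ) = {∅, {53}, {54}, {51, 52}, {53, 54}, {51, 52, 53}, {51, 52, 54}, {51, 52, 53, 54}, {51, 52, 53, 54, 55}}.
int(A) = ⋃ {U ∈ τ : U ⊆ A}. Opens contained in A: ∅.
Taking the union of these: int(A) = ∅.
cl(A) = ⋂ {C closed : A ⊆ C}. Closed sets containing A: {51, 52, 53, 54}, {51, 52, 53, 54, 55}.
Intersecting these: cl(A) = {51, 52, 53, 54}.
∂A = cl(A) ∖ int(A) = {51, 52, 53, 54} ∖ ∅ = {51, 52, 53, 54}.


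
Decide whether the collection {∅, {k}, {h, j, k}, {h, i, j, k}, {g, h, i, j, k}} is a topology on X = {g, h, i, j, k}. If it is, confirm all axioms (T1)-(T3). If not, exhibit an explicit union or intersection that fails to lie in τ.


τ IS a topology on X.

Axiom (T1): ∅ ∈ τ? Yes; X ∈ τ? Yes.
Axiom (T2/T3): check pairwise unions and intersections of members of τ.
All pairwise intersections and unions checked — each lies in τ. Therefore τ satisfies (T1), (T2), (T3): it IS a topology on X.


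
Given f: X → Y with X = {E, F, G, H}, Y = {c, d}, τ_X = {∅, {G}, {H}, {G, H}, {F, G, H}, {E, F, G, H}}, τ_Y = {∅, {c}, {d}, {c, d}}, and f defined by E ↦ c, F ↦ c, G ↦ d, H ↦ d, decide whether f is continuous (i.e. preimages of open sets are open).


f is NOT continuous.

Compute f^{-1}(U) for each U ∈ τ_Y:
  U = ∅: f^{-1}(U) = ∅ ∈ τ_X ✓.
  U = {c}: f^{-1}(U) = {E, F} ∉ τ_X ✗.
  U = {d}: f^{-1}(U) = {G, H} ∈ τ_X ✓.
  U = {c, d}: f^{-1}(U) = {E, F, G, H} ∈ τ_X ✓.
Found U = {c} with f^{-1}(U) = {E, F} not in τ_X. Therefore f is NOT continuous.


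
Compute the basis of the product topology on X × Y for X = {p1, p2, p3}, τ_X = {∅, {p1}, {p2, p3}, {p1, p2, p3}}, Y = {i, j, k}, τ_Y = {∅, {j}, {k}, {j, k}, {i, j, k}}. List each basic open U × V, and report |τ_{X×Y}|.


Basis B = {∅ × ∅, {p1} × {j}, {p1} × {k}, {p1} × {j, k}, {p2, p3} × {j}, {p2, p3} × {k}, {p1} × {i, j, k}, {p1, p2, p3} × {j}, {p1, p2, p3} × {k}, {p2, p3} × {j, k}, {p1, p2, p3} × {j, k}, {p2, p3} × {i, j, k}, {p1, p2, p3} × {i, j, k}}; |τ_{X×Y}| = 25.

Enumerate products U × V with U ∈ τ_X, V ∈ τ_Y (deduplicated):
  ∅ × ∅ = {} (∅)
  {p1} × {j} = {(p1,j)}
  {p1} × {k} = {(p1,k)}
  {p1} × {j, k} = {(p1,j), (p1,k)}
  {p2, p3} × {j} = {(p2,j), (p3,j)}
  {p2, p3} × {k} = {(p2,k), (p3,k)}
  {p1} × {i, j, k} = {(p1,i), (p1,j), (p1,k)}
  {p1, p2, p3} × {j} = {(p1,j), (p2,j), (p3,j)}
  {p1, p2, p3} × {k} = {(p1,k), (p2,k), (p3,k)}
  {p2, p3} × {j, k} = {(p2,j), (p2,k), (p3,j), (p3,k)}
  {p1, p2, p3} × {j, k} = {(p1,j), (p1,k), (p2,j), (p2,k), (p3,j), (p3,k)}
  {p2, p3} × {i, j, k} = {(p2,i), (p2,j), (p2,k), (p3,i), (p3,j), (p3,k)}
  {p1, p2, p3} × {i, j, k} = {(p1,i), (p1,j), (p1,k), (p2,i), (p2,j), (p2,k), (p3,i), (p3,j), (p3,k)}
These 13 distinct sets form the basis B.
Close under arbitrary unions to get τ_{X×Y}; counting gives |τ_{X×Y}| = 25.


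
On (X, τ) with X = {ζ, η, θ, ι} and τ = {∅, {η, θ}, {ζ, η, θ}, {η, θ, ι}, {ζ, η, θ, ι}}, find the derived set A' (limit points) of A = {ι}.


A' = ∅

For each x ∈ X, list the open sets U ∈ τ with x ∈ U, then check whether U ∩ (A ∖ {x}) ≠ ∅ for every such U.
  x = ζ: open {ζ, η, θ} ∋ x has {ζ, η, θ} ∩ (A ∖ {ζ}) = ∅, so x is NOT a limit point.
  x = η: open {η, θ} ∋ x has {η, θ} ∩ (A ∖ {η}) = ∅, so x is NOT a limit point.
  x = θ: open {η, θ} ∋ x has {η, θ} ∩ (A ∖ {θ}) = ∅, so x is NOT a limit point.
  x = ι: open {η, θ, ι} ∋ x has {η, θ, ι} ∩ (A ∖ {ι}) = ∅, so x is NOT a limit point.
Collecting: A' = ∅.


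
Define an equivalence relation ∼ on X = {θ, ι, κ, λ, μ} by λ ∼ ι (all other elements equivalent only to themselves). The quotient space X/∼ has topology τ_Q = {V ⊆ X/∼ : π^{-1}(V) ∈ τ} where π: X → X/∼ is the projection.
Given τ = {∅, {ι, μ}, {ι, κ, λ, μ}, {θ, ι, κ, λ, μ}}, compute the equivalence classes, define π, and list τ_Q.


X/∼ = {[θ], [ι=λ], [κ], [μ]}; |τ_Q| = 3.

Equivalence classes: [θ], [ι=λ], [κ], [μ].
Quotient map π: X → X/∼ sends θ ↦ [θ], ι ↦ [ι=λ], κ ↦ [κ], λ ↦ [ι=λ], μ ↦ [μ].
For each subset V ⊆ X/∼, compute π^{-1}(V) ⊆ X and check whether π^{-1}(V) ∈ τ. V is open in τ_Q iff π^{-1}(V) ∈ τ.
  V = {}: π^{-1}(V) = ∅ ∈ τ ✓.
  V = {[θ]}: π^{-1}(V) = {θ} ∉ τ ✗.
  V = {[ι=λ]}: π^{-1}(V) = {ι, λ} ∉ τ ✗.
  V = {[θ], [ι=λ]}: π^{-1}(V) = {θ, ι, λ} ∉ τ ✗.
  V = {[κ]}: π^{-1}(V) = {κ} ∉ τ ✗.
  V = {[θ], [κ]}: π^{-1}(V) = {θ, κ} ∉ τ ✗.
  V = {[ι=λ], [κ]}: π^{-1}(V) = {ι, κ, λ} ∉ τ ✗.
  V = {[θ], [ι=λ], [κ]}: π^{-1}(V) = {θ, ι, κ, λ} ∉ τ ✗.
  V = {[μ]}: π^{-1}(V) = {μ} ∉ τ ✗.
  V = {[θ], [μ]}: π^{-1}(V) = {θ, μ} ∉ τ ✗.
  V = {[ι=λ], [μ]}: π^{-1}(V) = {ι, λ, μ} ∉ τ ✗.
  V = {[θ], [ι=λ], [μ]}: π^{-1}(V) = {θ, ι, λ, μ} ∉ τ ✗.
  V = {[κ], [μ]}: π^{-1}(V) = {κ, μ} ∉ τ ✗.
  V = {[θ], [κ], [μ]}: π^{-1}(V) = {θ, κ, μ} ∉ τ ✗.
  V = {[ι=λ], [κ], [μ]}: π^{-1}(V) = {ι, κ, λ, μ} ∈ τ ✓.
  V = {[θ], [ι=λ], [κ], [μ]}: π^{-1}(V) = {θ, ι, κ, λ, μ} ∈ τ ✓.
Open sets in the quotient: τ_Q = {{}, {[ι=λ], [κ], [μ]}, {[θ], [ι=λ], [κ], [μ]}} (3 elements).


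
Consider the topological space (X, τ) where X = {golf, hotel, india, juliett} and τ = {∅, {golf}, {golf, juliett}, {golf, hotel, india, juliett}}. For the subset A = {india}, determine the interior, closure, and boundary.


int(A) = ∅, cl(A) = {hotel, india}, ∂A = {hotel, india}.

Closed sets in (X, τ) are complements of opens:
  closed(X, τ) = {∅, {hotel, india}, {hotel, india, juliett}, {golf, hotel, india, juliett}}.
int(A) = ⋃ {U ∈ τ : U ⊆ A}. Opens contained in A: ∅.
Taking the union of these: int(A) = ∅.
cl(A) = ⋂ {C closed : A ⊆ C}. Closed sets containing A: {hotel, india}, {hotel, india, juliett}, {golf, hotel, india, juliett}.
Intersecting these: cl(A) = {hotel, india}.
∂A = cl(A) ∖ int(A) = {hotel, india} ∖ ∅ = {hotel, india}.


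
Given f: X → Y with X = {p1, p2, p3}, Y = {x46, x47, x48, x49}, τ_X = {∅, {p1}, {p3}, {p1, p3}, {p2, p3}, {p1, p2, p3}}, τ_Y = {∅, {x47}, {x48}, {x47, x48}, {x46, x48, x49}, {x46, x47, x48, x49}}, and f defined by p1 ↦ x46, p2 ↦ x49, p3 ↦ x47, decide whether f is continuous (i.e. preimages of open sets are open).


f is NOT continuous.

Compute f^{-1}(U) for each U ∈ τ_Y:
  U = ∅: f^{-1}(U) = ∅ ∈ τ_X ✓.
  U = {x47}: f^{-1}(U) = {p3} ∈ τ_X ✓.
  U = {x48}: f^{-1}(U) = ∅ ∈ τ_X ✓.
  U = {x47, x48}: f^{-1}(U) = {p3} ∈ τ_X ✓.
  U = {x46, x48, x49}: f^{-1}(U) = {p1, p2} ∉ τ_X ✗.
  U = {x46, x47, x48, x49}: f^{-1}(U) = {p1, p2, p3} ∈ τ_X ✓.
Found U = {x46, x48, x49} with f^{-1}(U) = {p1, p2} not in τ_X. Therefore f is NOT continuous.


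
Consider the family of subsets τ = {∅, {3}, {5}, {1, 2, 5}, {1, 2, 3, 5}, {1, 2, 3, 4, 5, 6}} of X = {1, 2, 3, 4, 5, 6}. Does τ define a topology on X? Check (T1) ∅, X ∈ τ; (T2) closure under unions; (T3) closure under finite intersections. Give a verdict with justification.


τ is NOT a topology on X.

Axiom (T1): ∅ ∈ τ? Yes; X ∈ τ? Yes.
Axiom (T2/T3): check pairwise unions and intersections of members of τ.
Counterexample for (T2): {3} ∪ {5} = {3, 5} ∉ τ. Therefore τ is NOT a topology.


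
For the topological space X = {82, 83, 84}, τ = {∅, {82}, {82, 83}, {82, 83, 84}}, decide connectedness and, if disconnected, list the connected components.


(X, τ) is connected.

Find clopen sets (U ∈ τ with X ∖ U ∈ τ):
  U = ∅, X ∖ U = {82, 83, 84} — both open, so U is clopen.
  U = {82, 83, 84}, X ∖ U = ∅ — both open, so U is clopen.
Only trivial clopens (∅ and X) exist, so (X, τ) is connected.
Compute connected components by grouping points that agree on all clopens:
  component: {82, 83, 84}


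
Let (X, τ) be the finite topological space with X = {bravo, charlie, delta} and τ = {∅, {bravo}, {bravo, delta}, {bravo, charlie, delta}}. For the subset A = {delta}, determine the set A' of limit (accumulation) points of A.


A' = {charlie}

For each x ∈ X, list the open sets U ∈ τ with x ∈ U, then check whether U ∩ (A ∖ {x}) ≠ ∅ for every such U.
  x = bravo: open {bravo} ∋ x has {bravo} ∩ (A ∖ {bravo}) = ∅, so x is NOT a limit point.
  x = charlie: opens ∋ x are {bravo, charlie, delta}; each meets A ∖ {charlie}, so x IS a limit point.
  x = delta: open {bravo, delta} ∋ x has {bravo, delta} ∩ (A ∖ {delta}) = ∅, so x is NOT a limit point.
Collecting: A' = {charlie}.


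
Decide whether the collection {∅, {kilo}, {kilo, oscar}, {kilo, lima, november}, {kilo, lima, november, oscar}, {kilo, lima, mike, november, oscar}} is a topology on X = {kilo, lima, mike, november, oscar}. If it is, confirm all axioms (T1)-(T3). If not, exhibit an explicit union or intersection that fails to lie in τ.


τ IS a topology on X.

Axiom (T1): ∅ ∈ τ? Yes; X ∈ τ? Yes.
Axiom (T2/T3): check pairwise unions and intersections of members of τ.
All pairwise intersections and unions checked — each lies in τ. Therefore τ satisfies (T1), (T2), (T3): it IS a topology on X.


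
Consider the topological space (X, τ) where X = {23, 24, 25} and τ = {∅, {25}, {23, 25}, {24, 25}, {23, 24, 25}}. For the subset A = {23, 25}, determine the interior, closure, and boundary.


int(A) = {23, 25}, cl(A) = {23, 24, 25}, ∂A = {24}.

Closed sets in (X, τ) are complements of opens:
  closed(X, τ) = {∅, {23}, {24}, {23, 24}, {23, 24, 25}}.
int(A) = ⋃ {U ∈ τ : U ⊆ A}. Opens contained in A: ∅, {25}, {23, 25}.
Taking the union of these: int(A) = {23, 25}.
cl(A) = ⋂ {C closed : A ⊆ C}. Closed sets containing A: {23, 24, 25}.
Intersecting these: cl(A) = {23, 24, 25}.
∂A = cl(A) ∖ int(A) = {23, 24, 25} ∖ {23, 25} = {24}.


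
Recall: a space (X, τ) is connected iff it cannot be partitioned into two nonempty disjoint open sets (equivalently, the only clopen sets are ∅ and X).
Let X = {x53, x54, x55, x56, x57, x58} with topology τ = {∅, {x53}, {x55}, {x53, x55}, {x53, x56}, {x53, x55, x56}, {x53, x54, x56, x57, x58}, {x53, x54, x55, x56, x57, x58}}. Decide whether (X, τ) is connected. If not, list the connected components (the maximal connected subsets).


(X, τ) is disconnected; components = [{x55}, {x53, x54, x56, x57, x58}].

Find clopen sets (U ∈ τ with X ∖ U ∈ τ):
  U = ∅, X ∖ U = {x53, x54, x55, x56, x57, x58} — both open, so U is clopen.
  U = {x55}, X ∖ U = {x53, x54, x56, x57, x58} — both open, so U is clopen.
  U = {x53, x54, x56, x57, x58}, X ∖ U = {x55} — both open, so U is clopen.
  U = {x53, x54, x55, x56, x57, x58}, X ∖ U = ∅ — both open, so U is clopen.
Nontrivial clopen(s) exist: e.g. {x53, x54, x56, x57, x58}. So (X, τ) is disconnected.
Compute connected components by grouping points that agree on all clopens:
  component: {x55}
  component: {x53, x54, x56, x57, x58}


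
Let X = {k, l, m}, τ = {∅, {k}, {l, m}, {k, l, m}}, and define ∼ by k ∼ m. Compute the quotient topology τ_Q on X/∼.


X/∼ = {[k=m], [l]}; |τ_Q| = 2.

Equivalence classes: [k=m], [l].
Quotient map π: X → X/∼ sends k ↦ [k=m], l ↦ [l], m ↦ [k=m].
For each subset V ⊆ X/∼, compute π^{-1}(V) ⊆ X and check whether π^{-1}(V) ∈ τ. V is open in τ_Q iff π^{-1}(V) ∈ τ.
  V = {}: π^{-1}(V) = ∅ ∈ τ ✓.
  V = {[k=m]}: π^{-1}(V) = {k, m} ∉ τ ✗.
  V = {[l]}: π^{-1}(V) = {l} ∉ τ ✗.
  V = {[k=m], [l]}: π^{-1}(V) = {k, l, m} ∈ τ ✓.
Open sets in the quotient: τ_Q = {{}, {[k=m], [l]}} (2 elements).


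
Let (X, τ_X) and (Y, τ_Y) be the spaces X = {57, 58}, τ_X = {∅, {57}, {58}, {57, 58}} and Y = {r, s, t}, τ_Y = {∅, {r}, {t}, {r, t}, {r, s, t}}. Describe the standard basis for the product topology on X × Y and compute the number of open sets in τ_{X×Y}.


Basis B = {∅ × ∅, {57} × {r}, {57} × {t}, {58} × {r}, {58} × {t}, {57} × {r, t}, {57, 58} × {r}, {57, 58} × {t}, {58} × {r, t}, {57} × {r, s, t}, {58} × {r, s, t}, {57, 58} × {r, t}, {57, 58} × {r, s, t}}; |τ_{X×Y}| = 25.

Enumerate products U × V with U ∈ τ_X, V ∈ τ_Y (deduplicated):
  ∅ × ∅ = {} (∅)
  {57} × {r} = {(57,r)}
  {57} × {t} = {(57,t)}
  {58} × {r} = {(58,r)}
  {58} × {t} = {(58,t)}
  {57} × {r, t} = {(57,r), (57,t)}
  {57, 58} × {r} = {(57,r), (58,r)}
  {57, 58} × {t} = {(57,t), (58,t)}
  {58} × {r, t} = {(58,r), (58,t)}
  {57} × {r, s, t} = {(57,r), (57,s), (57,t)}
  {58} × {r, s, t} = {(58,r), (58,s), (58,t)}
  {57, 58} × {r, t} = {(57,r), (57,t), (58,r), (58,t)}
  {57, 58} × {r, s, t} = {(57,r), (57,s), (57,t), (58,r), (58,s), (58,t)}
These 13 distinct sets form the basis B.
Close under arbitrary unions to get τ_{X×Y}; counting gives |τ_{X×Y}| = 25.


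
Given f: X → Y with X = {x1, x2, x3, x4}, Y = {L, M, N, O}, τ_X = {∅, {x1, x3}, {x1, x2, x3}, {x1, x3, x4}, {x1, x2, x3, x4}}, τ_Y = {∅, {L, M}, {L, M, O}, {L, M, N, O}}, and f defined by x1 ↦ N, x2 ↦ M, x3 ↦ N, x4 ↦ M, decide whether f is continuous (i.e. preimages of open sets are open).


f is NOT continuous.

Compute f^{-1}(U) for each U ∈ τ_Y:
  U = ∅: f^{-1}(U) = ∅ ∈ τ_X ✓.
  U = {L, M}: f^{-1}(U) = {x2, x4} ∉ τ_X ✗.
  U = {L, M, O}: f^{-1}(U) = {x2, x4} ∉ τ_X ✗.
  U = {L, M, N, O}: f^{-1}(U) = {x1, x2, x3, x4} ∈ τ_X ✓.
Found U = {L, M} with f^{-1}(U) = {x2, x4} not in τ_X. Therefore f is NOT continuous.


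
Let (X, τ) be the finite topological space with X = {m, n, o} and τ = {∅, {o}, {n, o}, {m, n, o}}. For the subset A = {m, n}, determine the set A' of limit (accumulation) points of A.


A' = {m}

For each x ∈ X, list the open sets U ∈ τ with x ∈ U, then check whether U ∩ (A ∖ {x}) ≠ ∅ for every such U.
  x = m: opens ∋ x are {m, n, o}; each meets A ∖ {m}, so x IS a limit point.
  x = n: open {n, o} ∋ x has {n, o} ∩ (A ∖ {n}) = ∅, so x is NOT a limit point.
  x = o: open {o} ∋ x has {o} ∩ (A ∖ {o}) = ∅, so x is NOT a limit point.
Collecting: A' = {m}.


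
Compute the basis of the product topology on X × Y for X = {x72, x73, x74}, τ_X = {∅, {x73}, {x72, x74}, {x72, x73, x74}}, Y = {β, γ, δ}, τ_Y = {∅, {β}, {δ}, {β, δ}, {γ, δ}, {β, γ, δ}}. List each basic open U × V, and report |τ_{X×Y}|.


Basis B = {∅ × ∅, {x73} × {β}, {x73} × {δ}, {x72, x74} × {β}, {x72, x74} × {δ}, {x73} × {β, δ}, {x73} × {γ, δ}, {x72, x73, x74} × {β}, {x72, x73, x74} × {δ}, {x73} × {β, γ, δ}, {x72, x74} × {β, δ}, {x72, x74} × {γ, δ}, {x72, x74} × {β, γ, δ}, {x72, x73, x74} × {β, δ}, {x72, x73, x74} × {γ, δ}, {x72, x73, x74} × {β, γ, δ}}; |τ_{X×Y}| = 36.

Enumerate products U × V with U ∈ τ_X, V ∈ τ_Y (deduplicated):
  ∅ × ∅ = {} (∅)
  {x73} × {β} = {(x73,β)}
  {x73} × {δ} = {(x73,δ)}
  {x72, x74} × {β} = {(x72,β), (x74,β)}
  {x72, x74} × {δ} = {(x72,δ), (x74,δ)}
  {x73} × {β, δ} = {(x73,β), (x73,δ)}
  {x73} × {γ, δ} = {(x73,γ), (x73,δ)}
  {x72, x73, x74} × {β} = {(x72,β), (x73,β), (x74,β)}
  {x72, x73, x74} × {δ} = {(x72,δ), (x73,δ), (x74,δ)}
  {x73} × {β, γ, δ} = {(x73,β), (x73,γ), (x73,δ)}
  {x72, x74} × {β, δ} = {(x72,β), (x72,δ), (x74,β), (x74,δ)}
  {x72, x74} × {γ, δ} = {(x72,γ), (x72,δ), (x74,γ), (x74,δ)}
  {x72, x74} × {β, γ, δ} = {(x72,β), (x72,γ), (x72,δ), (x74,β), (x74,γ), (x74,δ)}
  {x72, x73, x74} × {β, δ} = {(x72,β), (x72,δ), (x73,β), (x73,δ), (x74,β), (x74,δ)}
  {x72, x73, x74} × {γ, δ} = {(x72,γ), (x72,δ), (x73,γ), (x73,δ), (x74,γ), (x74,δ)}
  {x72, x73, x74} × {β, γ, δ} = {(x72,β), (x72,γ), (x72,δ), (x73,β), (x73,γ), (x73,δ), (x74,β), (x74,γ), (x74,δ)}
These 16 distinct sets form the basis B.
Close under arbitrary unions to get τ_{X×Y}; counting gives |τ_{X×Y}| = 36.


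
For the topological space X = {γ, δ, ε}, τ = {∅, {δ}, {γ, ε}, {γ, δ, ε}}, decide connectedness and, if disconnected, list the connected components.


(X, τ) is disconnected; components = [{δ}, {γ, ε}].

Find clopen sets (U ∈ τ with X ∖ U ∈ τ):
  U = ∅, X ∖ U = {γ, δ, ε} — both open, so U is clopen.
  U = {δ}, X ∖ U = {γ, ε} — both open, so U is clopen.
  U = {γ, ε}, X ∖ U = {δ} — both open, so U is clopen.
  U = {γ, δ, ε}, X ∖ U = ∅ — both open, so U is clopen.
Nontrivial clopen(s) exist: e.g. {δ}. So (X, τ) is disconnected.
Compute connected components by grouping points that agree on all clopens:
  component: {δ}
  component: {γ, ε}


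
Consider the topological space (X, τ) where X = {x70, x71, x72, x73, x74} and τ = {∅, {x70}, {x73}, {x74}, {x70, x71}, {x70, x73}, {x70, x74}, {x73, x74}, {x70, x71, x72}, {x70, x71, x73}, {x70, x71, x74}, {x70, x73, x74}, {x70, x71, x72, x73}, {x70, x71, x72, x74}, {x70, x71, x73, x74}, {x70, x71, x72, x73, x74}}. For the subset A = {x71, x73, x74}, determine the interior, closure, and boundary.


int(A) = {x73, x74}, cl(A) = {x71, x72, x73, x74}, ∂A = {x71, x72}.

Closed sets in (X, τ) are complements of opens:
  closed(X, τ) = {∅, {x72}, {x73}, {x74}, {x71, x72}, {x72, x73}, {x72, x74}, {x73, x74}, {x70, x71, x72}, {x71, x72, x73}, {x71, x72, x74}, {x72, x73, x74}, {x70, x71, x72, x73}, {x70, x71, x72, x74}, {x71, x72, x73, x74}, {x70, x71, x72, x73, x74}}.
int(A) = ⋃ {U ∈ τ : U ⊆ A}. Opens contained in A: ∅, {x73}, {x74}, {x73, x74}.
Taking the union of these: int(A) = {x73, x74}.
cl(A) = ⋂ {C closed : A ⊆ C}. Closed sets containing A: {x71, x72, x73, x74}, {x70, x71, x72, x73, x74}.
Intersecting these: cl(A) = {x71, x72, x73, x74}.
∂A = cl(A) ∖ int(A) = {x71, x72, x73, x74} ∖ {x73, x74} = {x71, x72}.


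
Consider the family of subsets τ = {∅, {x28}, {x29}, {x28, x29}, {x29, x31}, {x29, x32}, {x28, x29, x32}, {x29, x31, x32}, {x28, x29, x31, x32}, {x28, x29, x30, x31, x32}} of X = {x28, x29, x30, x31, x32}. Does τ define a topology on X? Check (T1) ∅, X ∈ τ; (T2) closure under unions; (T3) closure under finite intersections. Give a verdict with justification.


τ is NOT a topology on X.

Axiom (T1): ∅ ∈ τ? Yes; X ∈ τ? Yes.
Axiom (T2/T3): check pairwise unions and intersections of members of τ.
Counterexample for (T2): {x28} ∪ {x29, x31} = {x28, x29, x31} ∉ τ. Therefore τ is NOT a topology.


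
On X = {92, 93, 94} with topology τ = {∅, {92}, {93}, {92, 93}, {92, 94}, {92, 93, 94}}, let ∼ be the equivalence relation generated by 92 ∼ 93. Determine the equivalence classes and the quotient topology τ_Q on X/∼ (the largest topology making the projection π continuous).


X/∼ = {[92=93], [94]}; |τ_Q| = 3.

Equivalence classes: [92=93], [94].
Quotient map π: X → X/∼ sends 92 ↦ [92=93], 93 ↦ [92=93], 94 ↦ [94].
For each subset V ⊆ X/∼, compute π^{-1}(V) ⊆ X and check whether π^{-1}(V) ∈ τ. V is open in τ_Q iff π^{-1}(V) ∈ τ.
  V = {}: π^{-1}(V) = ∅ ∈ τ ✓.
  V = {[92=93]}: π^{-1}(V) = {92, 93} ∈ τ ✓.
  V = {[94]}: π^{-1}(V) = {94} ∉ τ ✗.
  V = {[92=93], [94]}: π^{-1}(V) = {92, 93, 94} ∈ τ ✓.
Open sets in the quotient: τ_Q = {{}, {[92=93]}, {[92=93], [94]}} (3 elements).


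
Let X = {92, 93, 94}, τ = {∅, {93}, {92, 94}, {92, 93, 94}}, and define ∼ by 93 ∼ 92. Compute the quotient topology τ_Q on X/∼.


X/∼ = {[92=93], [94]}; |τ_Q| = 2.

Equivalence classes: [92=93], [94].
Quotient map π: X → X/∼ sends 92 ↦ [92=93], 93 ↦ [92=93], 94 ↦ [94].
For each subset V ⊆ X/∼, compute π^{-1}(V) ⊆ X and check whether π^{-1}(V) ∈ τ. V is open in τ_Q iff π^{-1}(V) ∈ τ.
  V = {}: π^{-1}(V) = ∅ ∈ τ ✓.
  V = {[92=93]}: π^{-1}(V) = {92, 93} ∉ τ ✗.
  V = {[94]}: π^{-1}(V) = {94} ∉ τ ✗.
  V = {[92=93], [94]}: π^{-1}(V) = {92, 93, 94} ∈ τ ✓.
Open sets in the quotient: τ_Q = {{}, {[92=93], [94]}} (2 elements).


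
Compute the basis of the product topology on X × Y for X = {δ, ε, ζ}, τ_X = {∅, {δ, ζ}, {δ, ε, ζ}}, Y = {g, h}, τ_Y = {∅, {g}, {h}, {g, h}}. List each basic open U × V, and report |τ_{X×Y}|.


Basis B = {∅ × ∅, {δ, ζ} × {g}, {δ, ζ} × {h}, {δ, ε, ζ} × {g}, {δ, ε, ζ} × {h}, {δ, ζ} × {g, h}, {δ, ε, ζ} × {g, h}}; |τ_{X×Y}| = 9.

Enumerate products U × V with U ∈ τ_X, V ∈ τ_Y (deduplicated):
  ∅ × ∅ = {} (∅)
  {δ, ζ} × {g} = {(δ,g), (ζ,g)}
  {δ, ζ} × {h} = {(δ,h), (ζ,h)}
  {δ, ε, ζ} × {g} = {(δ,g), (ε,g), (ζ,g)}
  {δ, ε, ζ} × {h} = {(δ,h), (ε,h), (ζ,h)}
  {δ, ζ} × {g, h} = {(δ,g), (δ,h), (ζ,g), (ζ,h)}
  {δ, ε, ζ} × {g, h} = {(δ,g), (δ,h), (ε,g), (ε,h), (ζ,g), (ζ,h)}
These 7 distinct sets form the basis B.
Close under arbitrary unions to get τ_{X×Y}; counting gives |τ_{X×Y}| = 9.


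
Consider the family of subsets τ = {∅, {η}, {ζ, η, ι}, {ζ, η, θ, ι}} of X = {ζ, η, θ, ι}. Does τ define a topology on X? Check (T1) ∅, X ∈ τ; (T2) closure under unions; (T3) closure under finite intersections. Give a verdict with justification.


τ IS a topology on X.

Axiom (T1): ∅ ∈ τ? Yes; X ∈ τ? Yes.
Axiom (T2/T3): check pairwise unions and intersections of members of τ.
All pairwise intersections and unions checked — each lies in τ. Therefore τ satisfies (T1), (T2), (T3): it IS a topology on X.


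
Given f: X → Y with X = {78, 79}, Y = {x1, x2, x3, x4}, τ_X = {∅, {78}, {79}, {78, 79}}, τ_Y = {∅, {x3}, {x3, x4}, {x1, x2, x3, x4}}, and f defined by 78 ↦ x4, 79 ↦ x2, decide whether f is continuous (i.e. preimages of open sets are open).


f IS continuous.

Compute f^{-1}(U) for each U ∈ τ_Y:
  U = ∅: f^{-1}(U) = ∅ ∈ τ_X ✓.
  U = {x3}: f^{-1}(U) = ∅ ∈ τ_X ✓.
  U = {x3, x4}: f^{-1}(U) = {78} ∈ τ_X ✓.
  U = {x1, x2, x3, x4}: f^{-1}(U) = {78, 79} ∈ τ_X ✓.
Every preimage lies in τ_X, so f IS continuous.


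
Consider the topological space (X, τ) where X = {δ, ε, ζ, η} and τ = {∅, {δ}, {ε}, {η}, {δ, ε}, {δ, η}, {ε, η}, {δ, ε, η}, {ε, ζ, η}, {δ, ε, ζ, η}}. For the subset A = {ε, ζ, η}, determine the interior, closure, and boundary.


int(A) = {ε, ζ, η}, cl(A) = {ε, ζ, η}, ∂A = ∅.

Closed sets in (X, τ) are complements of opens:
  closed(X, τ) = {∅, {δ}, {ζ}, {δ, ζ}, {ε, ζ}, {ζ, η}, {δ, ε, ζ}, {δ, ζ, η}, {ε, ζ, η}, {δ, ε, ζ, η}}.
int(A) = ⋃ {U ∈ τ : U ⊆ A}. Opens contained in A: ∅, {ε}, {η}, {ε, η}, {ε, ζ, η}.
Taking the union of these: int(A) = {ε, ζ, η}.
cl(A) = ⋂ {C closed : A ⊆ C}. Closed sets containing A: {ε, ζ, η}, {δ, ε, ζ, η}.
Intersecting these: cl(A) = {ε, ζ, η}.
∂A = cl(A) ∖ int(A) = {ε, ζ, η} ∖ {ε, ζ, η} = ∅.


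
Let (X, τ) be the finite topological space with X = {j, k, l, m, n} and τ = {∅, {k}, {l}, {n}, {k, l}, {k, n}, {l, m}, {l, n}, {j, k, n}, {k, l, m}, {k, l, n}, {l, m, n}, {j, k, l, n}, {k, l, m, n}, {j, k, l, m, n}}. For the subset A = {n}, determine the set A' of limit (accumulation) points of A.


A' = {j}

For each x ∈ X, list the open sets U ∈ τ with x ∈ U, then check whether U ∩ (A ∖ {x}) ≠ ∅ for every such U.
  x = j: opens ∋ x are {j, k, n}, {j, k, l, n}, {j, k, l, m, n}; each meets A ∖ {j}, so x IS a limit point.
  x = k: open {k} ∋ x has {k} ∩ (A ∖ {k}) = ∅, so x is NOT a limit point.
  x = l: open {l} ∋ x has {l} ∩ (A ∖ {l}) = ∅, so x is NOT a limit point.
  x = m: open {l, m} ∋ x has {l, m} ∩ (A ∖ {m}) = ∅, so x is NOT a limit point.
  x = n: open {n} ∋ x has {n} ∩ (A ∖ {n}) = ∅, so x is NOT a limit point.
Collecting: A' = {j}.


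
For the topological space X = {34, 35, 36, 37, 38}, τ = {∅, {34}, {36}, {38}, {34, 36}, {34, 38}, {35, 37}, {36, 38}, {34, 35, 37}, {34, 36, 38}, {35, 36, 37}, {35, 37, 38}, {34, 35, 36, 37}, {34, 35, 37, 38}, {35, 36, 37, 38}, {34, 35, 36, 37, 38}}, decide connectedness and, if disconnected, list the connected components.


(X, τ) is disconnected; components = [{34}, {36}, {38}, {35, 37}].

Find clopen sets (U ∈ τ with X ∖ U ∈ τ):
  U = ∅, X ∖ U = {34, 35, 36, 37, 38} — both open, so U is clopen.
  U = {34}, X ∖ U = {35, 36, 37, 38} — both open, so U is clopen.
  U = {36}, X ∖ U = {34, 35, 37, 38} — both open, so U is clopen.
  U = {38}, X ∖ U = {34, 35, 36, 37} — both open, so U is clopen.
  U = {34, 36}, X ∖ U = {35, 37, 38} — both open, so U is clopen.
  U = {34, 38}, X ∖ U = {35, 36, 37} — both open, so U is clopen.
  U = {35, 37}, X ∖ U = {34, 36, 38} — both open, so U is clopen.
  U = {36, 38}, X ∖ U = {34, 35, 37} — both open, so U is clopen.
  U = {34, 35, 37}, X ∖ U = {36, 38} — both open, so U is clopen.
  U = {34, 36, 38}, X ∖ U = {35, 37} — both open, so U is clopen.
  U = {35, 36, 37}, X ∖ U = {34, 38} — both open, so U is clopen.
  U = {35, 37, 38}, X ∖ U = {34, 36} — both open, so U is clopen.
  U = {34, 35, 36, 37}, X ∖ U = {38} — both open, so U is clopen.
  U = {34, 35, 37, 38}, X ∖ U = {36} — both open, so U is clopen.
  U = {35, 36, 37, 38}, X ∖ U = {34} — both open, so U is clopen.
  U = {34, 35, 36, 37, 38}, X ∖ U = ∅ — both open, so U is clopen.
Nontrivial clopen(s) exist: e.g. {34, 35, 37, 38}. So (X, τ) is disconnected.
Compute connected components by grouping points that agree on all clopens:
  component: {34}
  component: {36}
  component: {38}
  component: {35, 37}


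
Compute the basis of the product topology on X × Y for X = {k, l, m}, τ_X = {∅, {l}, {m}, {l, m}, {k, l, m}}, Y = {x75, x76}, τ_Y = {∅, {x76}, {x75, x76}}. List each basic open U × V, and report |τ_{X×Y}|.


Basis B = {∅ × ∅, {l} × {x76}, {m} × {x76}, {l} × {x75, x76}, {l, m} × {x76}, {m} × {x75, x76}, {k, l, m} × {x76}, {l, m} × {x75, x76}, {k, l, m} × {x75, x76}}; |τ_{X×Y}| = 14.

Enumerate products U × V with U ∈ τ_X, V ∈ τ_Y (deduplicated):
  ∅ × ∅ = {} (∅)
  {l} × {x76} = {(l,x76)}
  {m} × {x76} = {(m,x76)}
  {l} × {x75, x76} = {(l,x75), (l,x76)}
  {l, m} × {x76} = {(l,x76), (m,x76)}
  {m} × {x75, x76} = {(m,x75), (m,x76)}
  {k, l, m} × {x76} = {(k,x76), (l,x76), (m,x76)}
  {l, m} × {x75, x76} = {(l,x75), (l,x76), (m,x75), (m,x76)}
  {k, l, m} × {x75, x76} = {(k,x75), (k,x76), (l,x75), (l,x76), (m,x75), (m,x76)}
These 9 distinct sets form the basis B.
Close under arbitrary unions to get τ_{X×Y}; counting gives |τ_{X×Y}| = 14.


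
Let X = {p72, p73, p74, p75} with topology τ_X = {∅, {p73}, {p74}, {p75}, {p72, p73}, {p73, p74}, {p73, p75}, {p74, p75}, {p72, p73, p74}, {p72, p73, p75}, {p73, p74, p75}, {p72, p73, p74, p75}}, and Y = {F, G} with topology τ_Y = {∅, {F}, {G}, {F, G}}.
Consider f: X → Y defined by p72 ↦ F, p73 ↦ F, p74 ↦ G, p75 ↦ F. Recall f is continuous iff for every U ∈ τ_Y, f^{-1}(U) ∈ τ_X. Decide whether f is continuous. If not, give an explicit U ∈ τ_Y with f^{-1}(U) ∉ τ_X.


f IS continuous.

Compute f^{-1}(U) for each U ∈ τ_Y:
  U = ∅: f^{-1}(U) = ∅ ∈ τ_X ✓.
  U = {F}: f^{-1}(U) = {p72, p73, p75} ∈ τ_X ✓.
  U = {G}: f^{-1}(U) = {p74} ∈ τ_X ✓.
  U = {F, G}: f^{-1}(U) = {p72, p73, p74, p75} ∈ τ_X ✓.
Every preimage lies in τ_X, so f IS continuous.


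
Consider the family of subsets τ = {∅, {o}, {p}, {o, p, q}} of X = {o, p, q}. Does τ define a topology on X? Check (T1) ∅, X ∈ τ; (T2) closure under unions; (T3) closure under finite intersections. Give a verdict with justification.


τ is NOT a topology on X.

Axiom (T1): ∅ ∈ τ? Yes; X ∈ τ? Yes.
Axiom (T2/T3): check pairwise unions and intersections of members of τ.
Counterexample for (T2): {o} ∪ {p} = {o, p} ∉ τ. Therefore τ is NOT a topology.


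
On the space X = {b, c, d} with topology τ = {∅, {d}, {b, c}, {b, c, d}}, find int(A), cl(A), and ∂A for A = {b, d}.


int(A) = {d}, cl(A) = {b, c, d}, ∂A = {b, c}.

Closed sets in (X, τ) are complements of opens:
  closed(X, τ) = {∅, {d}, {b, c}, {b, c, d}}.
int(A) = ⋃ {U ∈ τ : U ⊆ A}. Opens contained in A: ∅, {d}.
Taking the union of these: int(A) = {d}.
cl(A) = ⋂ {C closed : A ⊆ C}. Closed sets containing A: {b, c, d}.
Intersecting these: cl(A) = {b, c, d}.
∂A = cl(A) ∖ int(A) = {b, c, d} ∖ {d} = {b, c}.


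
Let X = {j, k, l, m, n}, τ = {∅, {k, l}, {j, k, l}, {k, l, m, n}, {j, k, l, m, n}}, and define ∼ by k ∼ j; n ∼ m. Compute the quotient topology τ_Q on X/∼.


X/∼ = {[j=k], [l], [m=n]}; |τ_Q| = 3.

Equivalence classes: [j=k], [l], [m=n].
Quotient map π: X → X/∼ sends j ↦ [j=k], k ↦ [j=k], l ↦ [l], m ↦ [m=n], n ↦ [m=n].
For each subset V ⊆ X/∼, compute π^{-1}(V) ⊆ X and check whether π^{-1}(V) ∈ τ. V is open in τ_Q iff π^{-1}(V) ∈ τ.
  V = {}: π^{-1}(V) = ∅ ∈ τ ✓.
  V = {[j=k]}: π^{-1}(V) = {j, k} ∉ τ ✗.
  V = {[l]}: π^{-1}(V) = {l} ∉ τ ✗.
  V = {[j=k], [l]}: π^{-1}(V) = {j, k, l} ∈ τ ✓.
  V = {[m=n]}: π^{-1}(V) = {m, n} ∉ τ ✗.
  V = {[j=k], [m=n]}: π^{-1}(V) = {j, k, m, n} ∉ τ ✗.
  V = {[l], [m=n]}: π^{-1}(V) = {l, m, n} ∉ τ ✗.
  V = {[j=k], [l], [m=n]}: π^{-1}(V) = {j, k, l, m, n} ∈ τ ✓.
Open sets in the quotient: τ_Q = {{}, {[j=k], [l]}, {[j=k], [l], [m=n]}} (3 elements).


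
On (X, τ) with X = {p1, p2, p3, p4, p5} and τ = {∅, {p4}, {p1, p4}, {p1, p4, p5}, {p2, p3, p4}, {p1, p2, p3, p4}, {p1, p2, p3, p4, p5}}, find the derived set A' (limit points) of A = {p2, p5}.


A' = {p3}

For each x ∈ X, list the open sets U ∈ τ with x ∈ U, then check whether U ∩ (A ∖ {x}) ≠ ∅ for every such U.
  x = p1: open {p1, p4} ∋ x has {p1, p4} ∩ (A ∖ {p1}) = ∅, so x is NOT a limit point.
  x = p2: open {p2, p3, p4} ∋ x has {p2, p3, p4} ∩ (A ∖ {p2}) = ∅, so x is NOT a limit point.
  x = p3: opens ∋ x are {p2, p3, p4}, {p1, p2, p3, p4}, {p1, p2, p3, p4, p5}; each meets A ∖ {p3}, so x IS a limit point.
  x = p4: open {p4} ∋ x has {p4} ∩ (A ∖ {p4}) = ∅, so x is NOT a limit point.
  x = p5: open {p1, p4, p5} ∋ x has {p1, p4, p5} ∩ (A ∖ {p5}) = ∅, so x is NOT a limit point.
Collecting: A' = {p3}.


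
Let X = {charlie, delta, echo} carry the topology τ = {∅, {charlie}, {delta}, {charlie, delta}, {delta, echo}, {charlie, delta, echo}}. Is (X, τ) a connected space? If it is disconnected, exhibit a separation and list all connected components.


(X, τ) is disconnected; components = [{charlie}, {delta, echo}].

Find clopen sets (U ∈ τ with X ∖ U ∈ τ):
  U = ∅, X ∖ U = {charlie, delta, echo} — both open, so U is clopen.
  U = {charlie}, X ∖ U = {delta, echo} — both open, so U is clopen.
  U = {delta, echo}, X ∖ U = {charlie} — both open, so U is clopen.
  U = {charlie, delta, echo}, X ∖ U = ∅ — both open, so U is clopen.
Nontrivial clopen(s) exist: e.g. {delta, echo}. So (X, τ) is disconnected.
Compute connected components by grouping points that agree on all clopens:
  component: {charlie}
  component: {delta, echo}


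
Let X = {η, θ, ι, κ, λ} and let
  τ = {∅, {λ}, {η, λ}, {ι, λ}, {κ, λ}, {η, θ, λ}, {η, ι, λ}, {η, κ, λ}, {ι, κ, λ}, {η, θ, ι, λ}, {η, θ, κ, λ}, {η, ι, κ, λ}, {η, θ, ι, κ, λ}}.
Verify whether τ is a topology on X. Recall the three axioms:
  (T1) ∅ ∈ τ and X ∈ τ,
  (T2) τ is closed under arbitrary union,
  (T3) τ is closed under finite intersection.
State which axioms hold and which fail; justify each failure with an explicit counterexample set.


τ IS a topology on X.

Axiom (T1): ∅ ∈ τ? Yes; X ∈ τ? Yes.
Axiom (T2/T3): check pairwise unions and intersections of members of τ.
All pairwise intersections and unions checked — each lies in τ. Therefore τ satisfies (T1), (T2), (T3): it IS a topology on X.


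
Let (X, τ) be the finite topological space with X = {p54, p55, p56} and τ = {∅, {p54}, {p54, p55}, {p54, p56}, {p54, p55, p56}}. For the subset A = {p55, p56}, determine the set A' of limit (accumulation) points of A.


A' = ∅

For each x ∈ X, list the open sets U ∈ τ with x ∈ U, then check whether U ∩ (A ∖ {x}) ≠ ∅ for every such U.
  x = p54: open {p54} ∋ x has {p54} ∩ (A ∖ {p54}) = ∅, so x is NOT a limit point.
  x = p55: open {p54, p55} ∋ x has {p54, p55} ∩ (A ∖ {p55}) = ∅, so x is NOT a limit point.
  x = p56: open {p54, p56} ∋ x has {p54, p56} ∩ (A ∖ {p56}) = ∅, so x is NOT a limit point.
Collecting: A' = ∅.


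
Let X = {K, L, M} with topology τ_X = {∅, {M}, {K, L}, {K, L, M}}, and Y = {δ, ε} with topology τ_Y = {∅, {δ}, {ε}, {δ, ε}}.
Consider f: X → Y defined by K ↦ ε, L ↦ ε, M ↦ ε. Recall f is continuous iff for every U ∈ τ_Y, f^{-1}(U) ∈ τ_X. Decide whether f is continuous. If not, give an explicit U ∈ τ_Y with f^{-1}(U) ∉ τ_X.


f IS continuous.

Compute f^{-1}(U) for each U ∈ τ_Y:
  U = ∅: f^{-1}(U) = ∅ ∈ τ_X ✓.
  U = {δ}: f^{-1}(U) = ∅ ∈ τ_X ✓.
  U = {ε}: f^{-1}(U) = {K, L, M} ∈ τ_X ✓.
  U = {δ, ε}: f^{-1}(U) = {K, L, M} ∈ τ_X ✓.
Every preimage lies in τ_X, so f IS continuous.


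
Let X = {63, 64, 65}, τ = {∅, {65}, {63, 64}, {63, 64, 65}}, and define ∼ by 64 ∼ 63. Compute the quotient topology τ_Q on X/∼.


X/∼ = {[63=64], [65]}; |τ_Q| = 4.

Equivalence classes: [63=64], [65].
Quotient map π: X → X/∼ sends 63 ↦ [63=64], 64 ↦ [63=64], 65 ↦ [65].
For each subset V ⊆ X/∼, compute π^{-1}(V) ⊆ X and check whether π^{-1}(V) ∈ τ. V is open in τ_Q iff π^{-1}(V) ∈ τ.
  V = {}: π^{-1}(V) = ∅ ∈ τ ✓.
  V = {[63=64]}: π^{-1}(V) = {63, 64} ∈ τ ✓.
  V = {[65]}: π^{-1}(V) = {65} ∈ τ ✓.
  V = {[63=64], [65]}: π^{-1}(V) = {63, 64, 65} ∈ τ ✓.
Open sets in the quotient: τ_Q = {{}, {[63=64]}, {[65]}, {[63=64], [65]}} (4 elements).


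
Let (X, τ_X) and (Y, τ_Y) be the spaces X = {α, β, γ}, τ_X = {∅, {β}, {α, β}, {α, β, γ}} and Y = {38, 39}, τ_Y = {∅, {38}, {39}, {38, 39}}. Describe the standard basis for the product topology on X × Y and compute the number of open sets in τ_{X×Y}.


Basis B = {∅ × ∅, {β} × {38}, {β} × {39}, {α, β} × {38}, {α, β} × {39}, {β} × {38, 39}, {α, β, γ} × {38}, {α, β, γ} × {39}, {α, β} × {38, 39}, {α, β, γ} × {38, 39}}; |τ_{X×Y}| = 16.

Enumerate products U × V with U ∈ τ_X, V ∈ τ_Y (deduplicated):
  ∅ × ∅ = {} (∅)
  {β} × {38} = {(β,38)}
  {β} × {39} = {(β,39)}
  {α, β} × {38} = {(α,38), (β,38)}
  {α, β} × {39} = {(α,39), (β,39)}
  {β} × {38, 39} = {(β,38), (β,39)}
  {α, β, γ} × {38} = {(α,38), (β,38), (γ,38)}
  {α, β, γ} × {39} = {(α,39), (β,39), (γ,39)}
  {α, β} × {38, 39} = {(α,38), (α,39), (β,38), (β,39)}
  {α, β, γ} × {38, 39} = {(α,38), (α,39), (β,38), (β,39), (γ,38), (γ,39)}
These 10 distinct sets form the basis B.
Close under arbitrary unions to get τ_{X×Y}; counting gives |τ_{X×Y}| = 16.
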